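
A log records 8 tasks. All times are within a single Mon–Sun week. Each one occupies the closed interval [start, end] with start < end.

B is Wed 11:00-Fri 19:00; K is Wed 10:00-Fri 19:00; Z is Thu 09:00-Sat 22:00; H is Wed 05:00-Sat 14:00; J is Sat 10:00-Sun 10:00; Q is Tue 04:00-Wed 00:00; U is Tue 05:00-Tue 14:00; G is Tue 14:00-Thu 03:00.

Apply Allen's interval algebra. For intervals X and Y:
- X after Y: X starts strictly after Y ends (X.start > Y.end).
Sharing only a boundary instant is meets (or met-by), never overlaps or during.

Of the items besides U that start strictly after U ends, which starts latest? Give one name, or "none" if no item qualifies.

Target U = [Tue 05:00, Tue 14:00].
B [Wed 11:00, Fri 19:00] → after → candidate.
G [Tue 14:00, Thu 03:00] → met-by → excluded.
H [Wed 05:00, Sat 14:00] → after → candidate.
J [Sat 10:00, Sun 10:00] → after → candidate.
K [Wed 10:00, Fri 19:00] → after → candidate.
Q [Tue 04:00, Wed 00:00] → contains → excluded.
Z [Thu 09:00, Sat 22:00] → after → candidate.
Among candidates, latest start is Sat 10:00 → J.

J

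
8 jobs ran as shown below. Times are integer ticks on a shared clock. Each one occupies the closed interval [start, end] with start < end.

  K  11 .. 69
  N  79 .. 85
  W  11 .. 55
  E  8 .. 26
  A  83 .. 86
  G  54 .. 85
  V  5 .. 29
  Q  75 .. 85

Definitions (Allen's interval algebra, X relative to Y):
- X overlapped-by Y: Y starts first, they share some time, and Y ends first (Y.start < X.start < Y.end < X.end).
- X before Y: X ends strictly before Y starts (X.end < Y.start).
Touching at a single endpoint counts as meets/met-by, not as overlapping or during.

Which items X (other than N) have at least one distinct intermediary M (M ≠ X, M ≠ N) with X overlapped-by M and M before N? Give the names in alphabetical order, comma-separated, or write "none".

Target N = [79, 85].
Intermediaries M with M before N: E, K, V, W.
Via E — items with X overlapped-by E: K, W.
Via K — items with X overlapped-by K: G.
Via V — items with X overlapped-by V: K, W.
Via W — items with X overlapped-by W: G.
Union: G, K, W.

G, K, W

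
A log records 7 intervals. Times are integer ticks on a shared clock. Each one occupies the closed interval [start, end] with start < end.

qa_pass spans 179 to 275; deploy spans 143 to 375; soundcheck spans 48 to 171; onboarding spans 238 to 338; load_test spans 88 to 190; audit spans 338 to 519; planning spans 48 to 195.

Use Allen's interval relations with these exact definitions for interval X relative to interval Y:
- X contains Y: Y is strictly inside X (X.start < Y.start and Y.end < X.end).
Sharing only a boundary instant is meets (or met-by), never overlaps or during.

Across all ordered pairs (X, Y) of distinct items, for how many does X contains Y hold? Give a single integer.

3

Checking all 42 ordered pairs for relation 'contains'; matching pairs in alphabetical order:
(deploy, onboarding): deploy contains onboarding ✓
(deploy, qa_pass): deploy contains qa_pass ✓
(planning, load_test): planning contains load_test ✓
Count: 3.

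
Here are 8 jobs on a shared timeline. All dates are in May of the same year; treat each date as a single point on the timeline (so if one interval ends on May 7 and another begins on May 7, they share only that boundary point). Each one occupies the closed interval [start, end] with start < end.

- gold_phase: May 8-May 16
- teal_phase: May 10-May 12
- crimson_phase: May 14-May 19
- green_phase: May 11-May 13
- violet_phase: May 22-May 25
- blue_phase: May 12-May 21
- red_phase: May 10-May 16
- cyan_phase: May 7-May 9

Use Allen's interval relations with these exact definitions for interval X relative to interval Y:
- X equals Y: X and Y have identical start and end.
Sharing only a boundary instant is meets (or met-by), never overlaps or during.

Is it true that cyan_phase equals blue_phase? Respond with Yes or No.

cyan_phase = [May 7, May 9], blue_phase = [May 12, May 21].
Actual relation of cyan_phase to blue_phase: before.
Asked whether 'equals' holds → No.

No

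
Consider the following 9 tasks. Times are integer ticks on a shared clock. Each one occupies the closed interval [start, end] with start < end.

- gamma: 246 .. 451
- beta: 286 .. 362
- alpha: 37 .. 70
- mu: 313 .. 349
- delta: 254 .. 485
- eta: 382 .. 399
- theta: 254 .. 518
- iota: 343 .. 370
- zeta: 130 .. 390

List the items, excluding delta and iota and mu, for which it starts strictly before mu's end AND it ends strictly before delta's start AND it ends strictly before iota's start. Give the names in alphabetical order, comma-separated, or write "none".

alpha

Conditions: its start is strictly before mu's end (X.start < 349) AND its end is strictly before delta's start (X.end < 254) AND its end is strictly before iota's start (X.end < 343).
alpha: start 37 < 349? ✓; end 70 < 254? ✓; end 70 < 343? ✓ → yes.
beta: start 286 < 349? ✓; end 362 < 254? ✗; end 362 < 343? ✗ → no.
eta: start 382 < 349? ✗; end 399 < 254? ✗; end 399 < 343? ✗ → no.
gamma: start 246 < 349? ✓; end 451 < 254? ✗; end 451 < 343? ✗ → no.
theta: start 254 < 349? ✓; end 518 < 254? ✗; end 518 < 343? ✗ → no.
zeta: start 130 < 349? ✓; end 390 < 254? ✗; end 390 < 343? ✗ → no.
Result: alpha.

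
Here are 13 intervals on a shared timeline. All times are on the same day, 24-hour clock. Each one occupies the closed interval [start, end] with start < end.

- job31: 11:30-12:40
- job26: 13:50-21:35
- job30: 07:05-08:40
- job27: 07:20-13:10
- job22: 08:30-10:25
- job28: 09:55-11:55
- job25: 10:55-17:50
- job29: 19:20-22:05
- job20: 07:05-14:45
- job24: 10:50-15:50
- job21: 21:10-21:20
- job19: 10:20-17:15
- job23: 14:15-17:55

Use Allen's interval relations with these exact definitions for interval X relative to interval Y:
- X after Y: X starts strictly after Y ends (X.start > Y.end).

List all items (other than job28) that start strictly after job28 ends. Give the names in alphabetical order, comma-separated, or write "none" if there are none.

job21, job23, job26, job29

Target job28 = [09:55, 11:55].
job19 [10:20, 17:15] → overlapped-by → no.
job20 [07:05, 14:45] → contains → no.
job21 [21:10, 21:20] → after → yes.
job22 [08:30, 10:25] → overlaps → no.
job23 [14:15, 17:55] → after → yes.
job24 [10:50, 15:50] → overlapped-by → no.
job25 [10:55, 17:50] → overlapped-by → no.
job26 [13:50, 21:35] → after → yes.
job27 [07:20, 13:10] → contains → no.
job29 [19:20, 22:05] → after → yes.
job30 [07:05, 08:40] → before → no.
job31 [11:30, 12:40] → overlapped-by → no.
Result: job21, job23, job26, job29.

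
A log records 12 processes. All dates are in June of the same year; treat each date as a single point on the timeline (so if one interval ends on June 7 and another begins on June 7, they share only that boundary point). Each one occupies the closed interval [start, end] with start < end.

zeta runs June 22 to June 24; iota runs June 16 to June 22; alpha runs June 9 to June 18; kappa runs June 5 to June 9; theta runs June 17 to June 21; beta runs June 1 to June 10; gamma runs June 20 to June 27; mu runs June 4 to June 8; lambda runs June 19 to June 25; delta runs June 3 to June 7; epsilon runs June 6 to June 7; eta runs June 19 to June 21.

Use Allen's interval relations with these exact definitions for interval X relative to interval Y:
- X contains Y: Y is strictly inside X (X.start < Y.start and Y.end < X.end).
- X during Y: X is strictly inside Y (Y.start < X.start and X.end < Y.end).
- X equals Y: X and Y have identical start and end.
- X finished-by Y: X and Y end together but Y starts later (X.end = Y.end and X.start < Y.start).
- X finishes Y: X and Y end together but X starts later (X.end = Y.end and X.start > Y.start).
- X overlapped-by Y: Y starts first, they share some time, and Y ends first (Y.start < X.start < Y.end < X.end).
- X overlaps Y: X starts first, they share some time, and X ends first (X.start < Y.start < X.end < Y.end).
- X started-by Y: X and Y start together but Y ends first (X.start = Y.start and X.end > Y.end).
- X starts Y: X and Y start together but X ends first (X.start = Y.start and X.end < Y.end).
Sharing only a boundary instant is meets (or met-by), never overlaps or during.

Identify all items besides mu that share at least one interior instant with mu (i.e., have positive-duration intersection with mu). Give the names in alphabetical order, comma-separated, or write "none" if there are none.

Target mu = [June 4, June 8].
alpha [June 9, June 18] → after → no.
beta [June 1, June 10] → contains → yes.
delta [June 3, June 7] → overlaps → yes.
epsilon [June 6, June 7] → during → yes.
eta [June 19, June 21] → after → no.
gamma [June 20, June 27] → after → no.
iota [June 16, June 22] → after → no.
kappa [June 5, June 9] → overlapped-by → yes.
lambda [June 19, June 25] → after → no.
theta [June 17, June 21] → after → no.
zeta [June 22, June 24] → after → no.
Result: beta, delta, epsilon, kappa.

beta, delta, epsilon, kappa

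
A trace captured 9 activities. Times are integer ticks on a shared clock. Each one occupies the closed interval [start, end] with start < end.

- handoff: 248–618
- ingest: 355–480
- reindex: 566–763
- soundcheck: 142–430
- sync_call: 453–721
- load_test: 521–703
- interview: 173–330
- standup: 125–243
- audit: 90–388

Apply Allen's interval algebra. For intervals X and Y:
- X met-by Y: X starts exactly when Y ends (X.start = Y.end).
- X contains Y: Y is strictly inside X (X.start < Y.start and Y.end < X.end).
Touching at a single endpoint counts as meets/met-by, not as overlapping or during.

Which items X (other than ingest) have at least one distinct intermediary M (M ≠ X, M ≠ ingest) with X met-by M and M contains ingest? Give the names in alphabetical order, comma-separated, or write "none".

Target ingest = [355, 480].
Intermediaries M with M contains ingest: handoff.
Via handoff — items with X met-by handoff: none.
Union: none.

none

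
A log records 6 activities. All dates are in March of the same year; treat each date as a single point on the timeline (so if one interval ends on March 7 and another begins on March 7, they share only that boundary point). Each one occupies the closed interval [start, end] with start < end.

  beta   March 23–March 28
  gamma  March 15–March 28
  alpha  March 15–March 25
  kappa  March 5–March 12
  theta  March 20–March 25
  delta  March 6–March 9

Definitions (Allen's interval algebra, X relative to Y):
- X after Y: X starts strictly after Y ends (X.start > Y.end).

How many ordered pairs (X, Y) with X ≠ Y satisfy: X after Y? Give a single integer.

8

Checking all 30 ordered pairs for relation 'after'; matching pairs in alphabetical order:
(alpha, delta): alpha after delta ✓
(alpha, kappa): alpha after kappa ✓
(beta, delta): beta after delta ✓
(beta, kappa): beta after kappa ✓
(gamma, delta): gamma after delta ✓
(gamma, kappa): gamma after kappa ✓
(theta, delta): theta after delta ✓
(theta, kappa): theta after kappa ✓
Count: 8.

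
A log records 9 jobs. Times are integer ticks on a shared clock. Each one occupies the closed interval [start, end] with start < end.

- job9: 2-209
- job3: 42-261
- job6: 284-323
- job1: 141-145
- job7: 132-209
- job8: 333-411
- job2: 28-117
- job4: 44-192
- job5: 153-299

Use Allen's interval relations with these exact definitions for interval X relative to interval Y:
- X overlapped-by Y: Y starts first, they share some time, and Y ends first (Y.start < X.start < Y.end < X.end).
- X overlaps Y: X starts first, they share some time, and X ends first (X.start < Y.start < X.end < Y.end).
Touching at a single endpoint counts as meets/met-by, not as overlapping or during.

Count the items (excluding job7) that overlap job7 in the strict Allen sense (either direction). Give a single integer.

Target job7 = [132, 209].
job1 [141, 145] → during → no.
job2 [28, 117] → before → no.
job3 [42, 261] → contains → no.
job4 [44, 192] → overlaps → counts.
job5 [153, 299] → overlapped-by → counts.
job6 [284, 323] → after → no.
job8 [333, 411] → after → no.
job9 [2, 209] → finished-by → no.
Total: 2.

2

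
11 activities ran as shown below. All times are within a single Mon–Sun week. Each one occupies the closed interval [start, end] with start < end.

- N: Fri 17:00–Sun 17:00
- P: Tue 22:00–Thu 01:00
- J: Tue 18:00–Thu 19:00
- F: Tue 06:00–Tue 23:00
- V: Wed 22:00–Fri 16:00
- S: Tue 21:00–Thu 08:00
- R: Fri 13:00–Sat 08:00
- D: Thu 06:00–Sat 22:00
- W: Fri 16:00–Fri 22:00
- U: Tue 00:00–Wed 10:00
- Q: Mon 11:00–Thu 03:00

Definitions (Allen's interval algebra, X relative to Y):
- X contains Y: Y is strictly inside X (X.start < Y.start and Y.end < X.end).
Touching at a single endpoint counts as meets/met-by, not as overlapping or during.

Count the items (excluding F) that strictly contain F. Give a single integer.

Target F = [Tue 06:00, Tue 23:00].
D [Thu 06:00, Sat 22:00] → after → no.
J [Tue 18:00, Thu 19:00] → overlapped-by → no.
N [Fri 17:00, Sun 17:00] → after → no.
P [Tue 22:00, Thu 01:00] → overlapped-by → no.
Q [Mon 11:00, Thu 03:00] → contains → counts.
R [Fri 13:00, Sat 08:00] → after → no.
S [Tue 21:00, Thu 08:00] → overlapped-by → no.
U [Tue 00:00, Wed 10:00] → contains → counts.
V [Wed 22:00, Fri 16:00] → after → no.
W [Fri 16:00, Fri 22:00] → after → no.
Total: 2.

2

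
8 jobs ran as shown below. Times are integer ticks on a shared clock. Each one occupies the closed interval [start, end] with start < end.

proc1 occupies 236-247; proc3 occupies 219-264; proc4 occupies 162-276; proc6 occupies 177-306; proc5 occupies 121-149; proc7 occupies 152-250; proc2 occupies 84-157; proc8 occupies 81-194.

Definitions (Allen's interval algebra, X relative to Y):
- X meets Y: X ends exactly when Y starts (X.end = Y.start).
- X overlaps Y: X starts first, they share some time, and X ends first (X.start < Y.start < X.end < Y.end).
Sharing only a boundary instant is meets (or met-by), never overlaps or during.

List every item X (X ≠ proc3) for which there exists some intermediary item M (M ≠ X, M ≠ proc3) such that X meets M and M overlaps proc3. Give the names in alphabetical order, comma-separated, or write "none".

none

Target proc3 = [219, 264].
Intermediaries M with M overlaps proc3: proc7.
Via proc7 — items with X meets proc7: none.
Union: none.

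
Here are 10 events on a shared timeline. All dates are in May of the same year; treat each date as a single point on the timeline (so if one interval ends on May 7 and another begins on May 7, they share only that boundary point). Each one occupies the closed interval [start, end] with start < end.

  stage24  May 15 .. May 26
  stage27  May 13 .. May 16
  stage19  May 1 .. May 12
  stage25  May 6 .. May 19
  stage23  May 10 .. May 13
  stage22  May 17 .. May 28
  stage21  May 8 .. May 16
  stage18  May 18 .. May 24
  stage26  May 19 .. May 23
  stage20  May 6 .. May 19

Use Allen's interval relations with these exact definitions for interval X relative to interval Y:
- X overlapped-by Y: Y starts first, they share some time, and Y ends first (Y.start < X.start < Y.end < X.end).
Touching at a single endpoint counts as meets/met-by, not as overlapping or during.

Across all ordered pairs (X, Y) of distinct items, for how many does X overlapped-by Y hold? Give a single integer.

Checking all 90 ordered pairs for relation 'overlapped-by'; matching pairs in alphabetical order:
(stage18, stage20): stage18 overlapped-by stage20 ✓
(stage18, stage25): stage18 overlapped-by stage25 ✓
(stage20, stage19): stage20 overlapped-by stage19 ✓
(stage21, stage19): stage21 overlapped-by stage19 ✓
(stage22, stage20): stage22 overlapped-by stage20 ✓
(stage22, stage24): stage22 overlapped-by stage24 ✓
(stage22, stage25): stage22 overlapped-by stage25 ✓
(stage23, stage19): stage23 overlapped-by stage19 ✓
(stage24, stage20): stage24 overlapped-by stage20 ✓
(stage24, stage21): stage24 overlapped-by stage21 ✓
(stage24, stage25): stage24 overlapped-by stage25 ✓
(stage24, stage27): stage24 overlapped-by stage27 ✓
(stage25, stage19): stage25 overlapped-by stage19 ✓
Count: 13.

13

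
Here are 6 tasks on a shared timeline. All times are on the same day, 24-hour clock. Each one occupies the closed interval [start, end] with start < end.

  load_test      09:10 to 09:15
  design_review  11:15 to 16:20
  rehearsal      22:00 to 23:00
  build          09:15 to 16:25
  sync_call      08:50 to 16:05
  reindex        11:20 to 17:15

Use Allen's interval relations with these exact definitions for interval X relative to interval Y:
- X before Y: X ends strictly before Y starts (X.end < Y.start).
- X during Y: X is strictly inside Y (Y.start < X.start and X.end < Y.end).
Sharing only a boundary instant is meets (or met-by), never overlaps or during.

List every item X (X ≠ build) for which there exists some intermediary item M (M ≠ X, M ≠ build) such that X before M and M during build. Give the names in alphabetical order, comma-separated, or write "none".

Target build = [09:15, 16:25].
Intermediaries M with M during build: design_review.
Via design_review — items with X before design_review: load_test.
Union: load_test.

load_test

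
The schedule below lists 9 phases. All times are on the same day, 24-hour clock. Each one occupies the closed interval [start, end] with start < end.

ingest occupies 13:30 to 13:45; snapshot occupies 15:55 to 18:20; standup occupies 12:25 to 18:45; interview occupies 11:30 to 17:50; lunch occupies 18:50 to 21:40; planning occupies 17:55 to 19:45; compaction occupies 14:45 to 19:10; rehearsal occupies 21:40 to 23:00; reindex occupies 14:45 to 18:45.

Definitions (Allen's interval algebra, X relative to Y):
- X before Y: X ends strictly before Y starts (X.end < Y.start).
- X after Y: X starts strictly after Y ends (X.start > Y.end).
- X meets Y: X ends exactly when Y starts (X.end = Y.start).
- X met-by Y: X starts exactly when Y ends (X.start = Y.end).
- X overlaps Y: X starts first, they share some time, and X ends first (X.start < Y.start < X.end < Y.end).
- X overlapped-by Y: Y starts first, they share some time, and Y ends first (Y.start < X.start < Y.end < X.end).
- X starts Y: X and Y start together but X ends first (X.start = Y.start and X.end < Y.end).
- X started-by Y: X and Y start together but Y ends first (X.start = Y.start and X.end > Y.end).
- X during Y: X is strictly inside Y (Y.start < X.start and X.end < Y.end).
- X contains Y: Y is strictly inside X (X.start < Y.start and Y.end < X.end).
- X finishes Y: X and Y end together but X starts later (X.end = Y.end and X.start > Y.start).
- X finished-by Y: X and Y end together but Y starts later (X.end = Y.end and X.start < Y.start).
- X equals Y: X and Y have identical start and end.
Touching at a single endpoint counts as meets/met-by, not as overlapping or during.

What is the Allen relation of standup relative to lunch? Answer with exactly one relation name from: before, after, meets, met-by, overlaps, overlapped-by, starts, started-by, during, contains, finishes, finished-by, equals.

standup = [12:25, 18:45]; lunch = [18:50, 21:40].
Compare endpoints: standup.start < lunch.start, standup.start < lunch.end, standup.end < lunch.start, standup.end < lunch.end.
That pattern is 'before'.

before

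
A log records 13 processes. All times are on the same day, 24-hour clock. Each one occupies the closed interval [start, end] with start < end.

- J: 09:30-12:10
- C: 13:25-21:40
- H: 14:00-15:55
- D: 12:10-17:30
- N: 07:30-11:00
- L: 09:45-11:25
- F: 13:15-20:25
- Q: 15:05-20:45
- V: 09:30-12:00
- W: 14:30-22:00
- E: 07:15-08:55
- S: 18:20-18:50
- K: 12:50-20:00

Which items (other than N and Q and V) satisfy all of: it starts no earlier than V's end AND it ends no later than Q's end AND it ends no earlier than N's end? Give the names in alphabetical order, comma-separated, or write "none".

Conditions: its start is no earlier than V's end (X.start >= 12:00) AND its end is no later than Q's end (X.end <= 20:45) AND its end is no earlier than N's end (X.end >= 11:00).
C: start 13:25 >= 12:00? ✓; end 21:40 <= 20:45? ✗; end 21:40 >= 11:00? ✓ → no.
D: start 12:10 >= 12:00? ✓; end 17:30 <= 20:45? ✓; end 17:30 >= 11:00? ✓ → yes.
E: start 07:15 >= 12:00? ✗; end 08:55 <= 20:45? ✓; end 08:55 >= 11:00? ✗ → no.
F: start 13:15 >= 12:00? ✓; end 20:25 <= 20:45? ✓; end 20:25 >= 11:00? ✓ → yes.
H: start 14:00 >= 12:00? ✓; end 15:55 <= 20:45? ✓; end 15:55 >= 11:00? ✓ → yes.
J: start 09:30 >= 12:00? ✗; end 12:10 <= 20:45? ✓; end 12:10 >= 11:00? ✓ → no.
K: start 12:50 >= 12:00? ✓; end 20:00 <= 20:45? ✓; end 20:00 >= 11:00? ✓ → yes.
L: start 09:45 >= 12:00? ✗; end 11:25 <= 20:45? ✓; end 11:25 >= 11:00? ✓ → no.
S: start 18:20 >= 12:00? ✓; end 18:50 <= 20:45? ✓; end 18:50 >= 11:00? ✓ → yes.
W: start 14:30 >= 12:00? ✓; end 22:00 <= 20:45? ✗; end 22:00 >= 11:00? ✓ → no.
Result: D, F, H, K, S.

D, F, H, K, S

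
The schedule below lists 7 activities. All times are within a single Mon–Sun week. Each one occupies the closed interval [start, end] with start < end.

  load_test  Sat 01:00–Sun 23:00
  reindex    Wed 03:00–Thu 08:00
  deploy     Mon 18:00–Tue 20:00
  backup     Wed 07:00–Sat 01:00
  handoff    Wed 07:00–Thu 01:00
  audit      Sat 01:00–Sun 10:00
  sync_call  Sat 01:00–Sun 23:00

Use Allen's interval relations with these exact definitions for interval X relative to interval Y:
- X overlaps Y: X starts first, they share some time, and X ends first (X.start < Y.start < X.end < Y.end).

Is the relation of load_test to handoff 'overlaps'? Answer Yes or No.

load_test = [Sat 01:00, Sun 23:00], handoff = [Wed 07:00, Thu 01:00].
Actual relation of load_test to handoff: after.
Asked whether 'overlaps' holds → No.

No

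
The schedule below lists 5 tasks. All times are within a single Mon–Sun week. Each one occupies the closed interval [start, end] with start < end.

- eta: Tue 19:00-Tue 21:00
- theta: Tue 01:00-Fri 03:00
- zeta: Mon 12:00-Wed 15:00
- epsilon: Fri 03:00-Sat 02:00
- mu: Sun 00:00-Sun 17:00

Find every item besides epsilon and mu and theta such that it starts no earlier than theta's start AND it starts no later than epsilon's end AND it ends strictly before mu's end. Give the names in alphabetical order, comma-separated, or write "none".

eta

Conditions: its start is no earlier than theta's start (X.start >= Tue 01:00) AND its start is no later than epsilon's end (X.start <= Sat 02:00) AND its end is strictly before mu's end (X.end < Sun 17:00).
eta: start Tue 19:00 >= Tue 01:00? ✓; start Tue 19:00 <= Sat 02:00? ✓; end Tue 21:00 < Sun 17:00? ✓ → yes.
zeta: start Mon 12:00 >= Tue 01:00? ✗; start Mon 12:00 <= Sat 02:00? ✓; end Wed 15:00 < Sun 17:00? ✓ → no.
Result: eta.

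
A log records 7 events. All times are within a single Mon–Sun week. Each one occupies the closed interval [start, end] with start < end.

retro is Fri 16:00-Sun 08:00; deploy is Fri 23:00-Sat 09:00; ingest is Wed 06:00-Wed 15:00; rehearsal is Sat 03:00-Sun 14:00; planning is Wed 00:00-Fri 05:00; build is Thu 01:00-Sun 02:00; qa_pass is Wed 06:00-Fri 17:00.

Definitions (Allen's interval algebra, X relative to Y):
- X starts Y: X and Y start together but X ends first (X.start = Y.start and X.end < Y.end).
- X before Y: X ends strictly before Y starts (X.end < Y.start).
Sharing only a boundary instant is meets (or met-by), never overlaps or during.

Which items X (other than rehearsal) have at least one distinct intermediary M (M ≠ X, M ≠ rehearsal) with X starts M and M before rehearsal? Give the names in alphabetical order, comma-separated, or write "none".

Target rehearsal = [Sat 03:00, Sun 14:00].
Intermediaries M with M before rehearsal: ingest, planning, qa_pass.
Via ingest — items with X starts ingest: none.
Via planning — items with X starts planning: none.
Via qa_pass — items with X starts qa_pass: ingest.
Union: ingest.

ingest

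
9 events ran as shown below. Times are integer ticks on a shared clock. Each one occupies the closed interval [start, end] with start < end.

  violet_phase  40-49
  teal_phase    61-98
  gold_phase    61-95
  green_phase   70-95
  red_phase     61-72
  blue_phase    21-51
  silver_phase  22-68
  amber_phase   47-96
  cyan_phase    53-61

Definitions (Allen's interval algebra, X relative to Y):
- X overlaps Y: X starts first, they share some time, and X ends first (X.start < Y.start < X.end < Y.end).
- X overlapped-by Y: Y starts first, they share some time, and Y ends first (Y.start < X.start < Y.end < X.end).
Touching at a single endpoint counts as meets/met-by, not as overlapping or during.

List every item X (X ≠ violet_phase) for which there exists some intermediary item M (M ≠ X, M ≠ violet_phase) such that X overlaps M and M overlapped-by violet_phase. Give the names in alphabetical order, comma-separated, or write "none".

blue_phase, silver_phase

Target violet_phase = [40, 49].
Intermediaries M with M overlapped-by violet_phase: amber_phase.
Via amber_phase — items with X overlaps amber_phase: blue_phase, silver_phase.
Union: blue_phase, silver_phase.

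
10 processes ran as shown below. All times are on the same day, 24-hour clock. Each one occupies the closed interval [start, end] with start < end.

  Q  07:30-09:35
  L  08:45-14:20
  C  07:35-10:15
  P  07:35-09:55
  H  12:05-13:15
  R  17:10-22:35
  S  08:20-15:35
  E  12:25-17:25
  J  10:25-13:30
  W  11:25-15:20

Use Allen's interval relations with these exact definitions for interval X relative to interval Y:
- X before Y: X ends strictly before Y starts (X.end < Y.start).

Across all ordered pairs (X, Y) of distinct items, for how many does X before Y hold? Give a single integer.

20

Checking all 90 ordered pairs for relation 'before'; matching pairs in alphabetical order:
(C, E): C before E ✓
(C, H): C before H ✓
(C, J): C before J ✓
(C, R): C before R ✓
(C, W): C before W ✓
(H, R): H before R ✓
(J, R): J before R ✓
(L, R): L before R ✓
(P, E): P before E ✓
(P, H): P before H ✓
(P, J): P before J ✓
(P, R): P before R ✓
(P, W): P before W ✓
(Q, E): Q before E ✓
(Q, H): Q before H ✓
(Q, J): Q before J ✓
(Q, R): Q before R ✓
(Q, W): Q before W ✓
(S, R): S before R ✓
(W, R): W before R ✓
Count: 20.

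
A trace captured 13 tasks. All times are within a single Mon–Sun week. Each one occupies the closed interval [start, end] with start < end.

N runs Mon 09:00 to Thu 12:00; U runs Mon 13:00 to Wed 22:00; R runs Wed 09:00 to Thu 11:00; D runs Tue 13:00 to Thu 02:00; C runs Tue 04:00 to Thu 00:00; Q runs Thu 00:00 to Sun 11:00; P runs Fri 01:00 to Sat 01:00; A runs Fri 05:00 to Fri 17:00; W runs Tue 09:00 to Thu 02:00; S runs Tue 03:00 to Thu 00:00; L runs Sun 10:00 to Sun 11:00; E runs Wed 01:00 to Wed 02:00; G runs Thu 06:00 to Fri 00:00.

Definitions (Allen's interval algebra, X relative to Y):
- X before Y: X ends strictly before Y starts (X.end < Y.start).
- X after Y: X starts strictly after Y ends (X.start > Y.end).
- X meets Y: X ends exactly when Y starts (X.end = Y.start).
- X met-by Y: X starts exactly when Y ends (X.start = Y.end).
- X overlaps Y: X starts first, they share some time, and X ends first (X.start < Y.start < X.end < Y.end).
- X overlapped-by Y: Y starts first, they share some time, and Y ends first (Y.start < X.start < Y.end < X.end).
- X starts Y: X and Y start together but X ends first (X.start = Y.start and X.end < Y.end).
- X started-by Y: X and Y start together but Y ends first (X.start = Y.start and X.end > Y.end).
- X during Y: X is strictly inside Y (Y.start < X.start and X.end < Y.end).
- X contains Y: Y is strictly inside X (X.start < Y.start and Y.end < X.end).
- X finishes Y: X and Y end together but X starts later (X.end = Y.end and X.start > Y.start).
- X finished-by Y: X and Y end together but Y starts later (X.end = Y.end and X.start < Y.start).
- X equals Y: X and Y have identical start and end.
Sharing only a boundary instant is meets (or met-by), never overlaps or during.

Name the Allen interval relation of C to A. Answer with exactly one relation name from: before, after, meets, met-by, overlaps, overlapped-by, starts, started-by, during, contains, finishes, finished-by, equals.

before

C = [Tue 04:00, Thu 00:00]; A = [Fri 05:00, Fri 17:00].
Compare endpoints: C.start < A.start, C.start < A.end, C.end < A.start, C.end < A.end.
That pattern is 'before'.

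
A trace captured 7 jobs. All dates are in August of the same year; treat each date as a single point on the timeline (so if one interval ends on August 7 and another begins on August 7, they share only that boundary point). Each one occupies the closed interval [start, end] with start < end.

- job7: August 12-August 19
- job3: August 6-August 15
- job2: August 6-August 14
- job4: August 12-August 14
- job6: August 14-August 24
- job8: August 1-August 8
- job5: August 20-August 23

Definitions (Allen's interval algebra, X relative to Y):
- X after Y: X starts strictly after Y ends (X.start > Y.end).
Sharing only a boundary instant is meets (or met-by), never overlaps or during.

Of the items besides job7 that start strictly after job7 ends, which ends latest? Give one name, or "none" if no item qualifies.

Target job7 = [August 12, August 19].
job2 [August 6, August 14] → overlaps → excluded.
job3 [August 6, August 15] → overlaps → excluded.
job4 [August 12, August 14] → starts → excluded.
job5 [August 20, August 23] → after → candidate.
job6 [August 14, August 24] → overlapped-by → excluded.
job8 [August 1, August 8] → before → excluded.
Among candidates, latest end is August 23 → job5.

job5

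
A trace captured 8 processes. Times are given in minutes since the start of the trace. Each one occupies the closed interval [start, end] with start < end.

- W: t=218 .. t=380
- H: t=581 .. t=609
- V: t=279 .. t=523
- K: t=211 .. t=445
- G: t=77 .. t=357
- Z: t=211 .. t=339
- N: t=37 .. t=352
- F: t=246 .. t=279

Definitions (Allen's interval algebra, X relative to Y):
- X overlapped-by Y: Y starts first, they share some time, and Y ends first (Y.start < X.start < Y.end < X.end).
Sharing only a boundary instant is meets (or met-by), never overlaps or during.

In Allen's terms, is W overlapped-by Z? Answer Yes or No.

Yes

W = [t=218, t=380], Z = [t=211, t=339].
Actual relation of W to Z: overlapped-by.
Asked whether 'overlapped-by' holds → Yes.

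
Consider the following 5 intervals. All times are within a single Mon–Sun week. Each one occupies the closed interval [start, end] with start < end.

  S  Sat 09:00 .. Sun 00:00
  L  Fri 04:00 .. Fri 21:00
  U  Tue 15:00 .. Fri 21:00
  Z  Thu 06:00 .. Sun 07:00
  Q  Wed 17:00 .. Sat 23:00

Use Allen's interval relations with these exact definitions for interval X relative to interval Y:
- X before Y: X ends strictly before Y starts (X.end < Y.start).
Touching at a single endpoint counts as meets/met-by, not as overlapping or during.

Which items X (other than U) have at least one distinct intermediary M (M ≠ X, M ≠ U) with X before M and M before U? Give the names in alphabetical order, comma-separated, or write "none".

Target U = [Tue 15:00, Fri 21:00].
Intermediaries M with M before U: none.
Union: none.

none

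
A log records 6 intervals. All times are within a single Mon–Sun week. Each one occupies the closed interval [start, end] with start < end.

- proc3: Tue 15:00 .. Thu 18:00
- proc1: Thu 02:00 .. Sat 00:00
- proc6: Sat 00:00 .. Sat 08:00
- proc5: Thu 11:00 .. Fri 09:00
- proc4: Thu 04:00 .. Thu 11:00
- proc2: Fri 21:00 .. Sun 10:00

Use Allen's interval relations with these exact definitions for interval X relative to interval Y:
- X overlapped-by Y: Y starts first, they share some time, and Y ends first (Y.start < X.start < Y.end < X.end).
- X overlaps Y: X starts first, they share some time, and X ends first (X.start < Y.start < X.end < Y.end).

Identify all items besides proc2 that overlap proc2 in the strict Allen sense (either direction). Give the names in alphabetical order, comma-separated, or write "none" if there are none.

proc1

Target proc2 = [Fri 21:00, Sun 10:00].
proc1 [Thu 02:00, Sat 00:00] → overlaps → yes.
proc3 [Tue 15:00, Thu 18:00] → before → no.
proc4 [Thu 04:00, Thu 11:00] → before → no.
proc5 [Thu 11:00, Fri 09:00] → before → no.
proc6 [Sat 00:00, Sat 08:00] → during → no.
Result: proc1.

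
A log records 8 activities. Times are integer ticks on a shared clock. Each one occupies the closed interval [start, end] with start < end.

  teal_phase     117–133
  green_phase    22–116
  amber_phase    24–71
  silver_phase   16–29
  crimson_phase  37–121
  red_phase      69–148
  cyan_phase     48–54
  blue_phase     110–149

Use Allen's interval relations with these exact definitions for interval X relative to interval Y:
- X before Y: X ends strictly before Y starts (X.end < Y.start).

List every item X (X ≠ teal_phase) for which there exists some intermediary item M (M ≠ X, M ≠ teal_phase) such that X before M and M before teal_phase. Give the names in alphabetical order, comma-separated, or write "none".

silver_phase

Target teal_phase = [117, 133].
Intermediaries M with M before teal_phase: amber_phase, cyan_phase, green_phase, silver_phase.
Via amber_phase — items with X before amber_phase: none.
Via cyan_phase — items with X before cyan_phase: silver_phase.
Via green_phase — items with X before green_phase: none.
Via silver_phase — items with X before silver_phase: none.
Union: silver_phase.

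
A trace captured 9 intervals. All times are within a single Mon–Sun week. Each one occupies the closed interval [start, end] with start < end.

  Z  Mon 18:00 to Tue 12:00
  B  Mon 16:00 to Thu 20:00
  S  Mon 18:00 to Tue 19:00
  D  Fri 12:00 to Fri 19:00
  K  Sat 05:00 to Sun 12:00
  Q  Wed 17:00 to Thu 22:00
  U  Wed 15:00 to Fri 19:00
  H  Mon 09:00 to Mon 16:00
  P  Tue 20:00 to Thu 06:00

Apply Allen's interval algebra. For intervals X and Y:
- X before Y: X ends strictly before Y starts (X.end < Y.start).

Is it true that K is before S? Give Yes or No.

No

K = [Sat 05:00, Sun 12:00], S = [Mon 18:00, Tue 19:00].
Actual relation of K to S: after.
Asked whether 'before' holds → No.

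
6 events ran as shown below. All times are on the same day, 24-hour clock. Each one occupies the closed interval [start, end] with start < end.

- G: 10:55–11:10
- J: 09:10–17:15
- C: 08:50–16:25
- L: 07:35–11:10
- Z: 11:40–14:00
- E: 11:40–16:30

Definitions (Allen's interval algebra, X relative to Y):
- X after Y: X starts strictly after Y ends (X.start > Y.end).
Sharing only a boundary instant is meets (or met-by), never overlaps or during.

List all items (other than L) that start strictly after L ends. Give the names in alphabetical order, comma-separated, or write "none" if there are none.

E, Z

Target L = [07:35, 11:10].
C [08:50, 16:25] → overlapped-by → no.
E [11:40, 16:30] → after → yes.
G [10:55, 11:10] → finishes → no.
J [09:10, 17:15] → overlapped-by → no.
Z [11:40, 14:00] → after → yes.
Result: E, Z.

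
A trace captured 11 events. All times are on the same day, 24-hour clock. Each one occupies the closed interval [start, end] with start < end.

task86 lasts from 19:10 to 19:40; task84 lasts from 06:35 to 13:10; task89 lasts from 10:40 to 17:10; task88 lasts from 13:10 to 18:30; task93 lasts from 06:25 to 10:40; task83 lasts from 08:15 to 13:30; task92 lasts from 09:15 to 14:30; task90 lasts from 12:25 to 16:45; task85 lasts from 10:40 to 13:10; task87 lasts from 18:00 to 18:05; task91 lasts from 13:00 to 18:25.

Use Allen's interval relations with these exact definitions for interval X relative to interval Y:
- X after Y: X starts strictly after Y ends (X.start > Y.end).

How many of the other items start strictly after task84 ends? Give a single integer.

Target task84 = [06:35, 13:10].
task83 [08:15, 13:30] → overlapped-by → no.
task85 [10:40, 13:10] → finishes → no.
task86 [19:10, 19:40] → after → counts.
task87 [18:00, 18:05] → after → counts.
task88 [13:10, 18:30] → met-by → no.
task89 [10:40, 17:10] → overlapped-by → no.
task90 [12:25, 16:45] → overlapped-by → no.
task91 [13:00, 18:25] → overlapped-by → no.
task92 [09:15, 14:30] → overlapped-by → no.
task93 [06:25, 10:40] → overlaps → no.
Total: 2.

2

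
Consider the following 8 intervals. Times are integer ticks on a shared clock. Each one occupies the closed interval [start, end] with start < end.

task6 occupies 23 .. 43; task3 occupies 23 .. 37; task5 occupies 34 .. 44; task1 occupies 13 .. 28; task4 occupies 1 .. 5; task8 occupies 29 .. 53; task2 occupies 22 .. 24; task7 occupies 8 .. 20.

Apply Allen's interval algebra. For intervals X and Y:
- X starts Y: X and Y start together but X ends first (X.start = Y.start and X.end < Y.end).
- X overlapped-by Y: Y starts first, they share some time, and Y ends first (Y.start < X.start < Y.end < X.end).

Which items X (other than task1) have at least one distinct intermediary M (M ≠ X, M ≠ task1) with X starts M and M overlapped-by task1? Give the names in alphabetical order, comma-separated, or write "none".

task3

Target task1 = [13, 28].
Intermediaries M with M overlapped-by task1: task3, task6.
Via task3 — items with X starts task3: none.
Via task6 — items with X starts task6: task3.
Union: task3.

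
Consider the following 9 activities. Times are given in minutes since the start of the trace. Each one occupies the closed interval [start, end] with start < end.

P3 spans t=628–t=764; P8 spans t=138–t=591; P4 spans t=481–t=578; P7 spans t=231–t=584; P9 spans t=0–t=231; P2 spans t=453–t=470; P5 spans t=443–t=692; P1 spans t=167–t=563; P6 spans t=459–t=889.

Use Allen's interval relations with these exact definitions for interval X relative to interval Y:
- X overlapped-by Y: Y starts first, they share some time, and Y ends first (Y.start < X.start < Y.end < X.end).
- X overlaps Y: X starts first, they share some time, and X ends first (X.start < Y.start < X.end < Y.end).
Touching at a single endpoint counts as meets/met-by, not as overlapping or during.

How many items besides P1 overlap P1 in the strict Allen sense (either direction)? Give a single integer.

5

Target P1 = [t=167, t=563].
P2 [t=453, t=470] → during → no.
P3 [t=628, t=764] → after → no.
P4 [t=481, t=578] → overlapped-by → counts.
P5 [t=443, t=692] → overlapped-by → counts.
P6 [t=459, t=889] → overlapped-by → counts.
P7 [t=231, t=584] → overlapped-by → counts.
P8 [t=138, t=591] → contains → no.
P9 [t=0, t=231] → overlaps → counts.
Total: 5.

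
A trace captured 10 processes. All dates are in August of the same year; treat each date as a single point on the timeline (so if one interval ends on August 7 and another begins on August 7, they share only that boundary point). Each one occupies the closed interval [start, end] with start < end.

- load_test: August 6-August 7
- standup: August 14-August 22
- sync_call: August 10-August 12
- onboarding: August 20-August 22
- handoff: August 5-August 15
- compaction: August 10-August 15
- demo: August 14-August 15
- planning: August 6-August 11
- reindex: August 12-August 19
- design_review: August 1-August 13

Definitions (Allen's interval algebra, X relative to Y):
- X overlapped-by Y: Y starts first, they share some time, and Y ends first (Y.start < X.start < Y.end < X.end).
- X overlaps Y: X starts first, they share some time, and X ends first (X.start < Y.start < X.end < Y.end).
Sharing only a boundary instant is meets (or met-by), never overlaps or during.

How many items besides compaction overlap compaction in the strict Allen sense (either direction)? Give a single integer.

Target compaction = [August 10, August 15].
demo [August 14, August 15] → finishes → no.
design_review [August 1, August 13] → overlaps → counts.
handoff [August 5, August 15] → finished-by → no.
load_test [August 6, August 7] → before → no.
onboarding [August 20, August 22] → after → no.
planning [August 6, August 11] → overlaps → counts.
reindex [August 12, August 19] → overlapped-by → counts.
standup [August 14, August 22] → overlapped-by → counts.
sync_call [August 10, August 12] → starts → no.
Total: 4.

4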